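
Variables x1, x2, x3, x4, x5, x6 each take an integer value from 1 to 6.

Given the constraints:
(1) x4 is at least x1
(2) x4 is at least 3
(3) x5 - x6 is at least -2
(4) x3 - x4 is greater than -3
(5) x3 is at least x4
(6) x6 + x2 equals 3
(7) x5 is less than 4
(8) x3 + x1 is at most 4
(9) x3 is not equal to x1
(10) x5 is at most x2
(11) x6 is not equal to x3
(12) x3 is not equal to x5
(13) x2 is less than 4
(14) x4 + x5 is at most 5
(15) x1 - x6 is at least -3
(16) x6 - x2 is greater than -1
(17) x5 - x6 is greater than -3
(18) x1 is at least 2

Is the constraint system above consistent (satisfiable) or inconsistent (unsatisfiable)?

From constraints 2 and 5: x3 ≥ x4 ≥ 3. From constraint 18: x1 ≥ 2. Hence x3 + x1 ≥ 5. But constraint 8 requires x3 + x1 ≤ 4, and 4 < 5. Contradiction.

Unsatisfiable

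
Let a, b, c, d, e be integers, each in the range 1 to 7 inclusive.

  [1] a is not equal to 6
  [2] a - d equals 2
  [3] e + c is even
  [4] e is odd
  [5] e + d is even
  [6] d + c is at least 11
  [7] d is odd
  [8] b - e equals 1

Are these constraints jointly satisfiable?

Try a = 7, b = 4, c = 7, d = 5, e = 3.
Check constraint 2: a - d = 2; constraint 6: d + c = 12. The remaining constraints are straightforward to verify.

Satisfiable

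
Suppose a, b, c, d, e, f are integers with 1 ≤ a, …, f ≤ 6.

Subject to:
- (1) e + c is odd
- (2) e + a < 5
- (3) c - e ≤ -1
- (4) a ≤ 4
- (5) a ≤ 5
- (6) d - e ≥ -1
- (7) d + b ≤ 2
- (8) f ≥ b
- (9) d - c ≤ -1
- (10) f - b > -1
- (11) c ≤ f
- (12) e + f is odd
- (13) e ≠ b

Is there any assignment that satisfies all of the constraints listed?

Constraints 3, 6, and 9 give d − e ≥ -1, e − c ≥ 1, c − d ≥ 1.
Adding all 3 inequalities: the left sides telescope to 0, and the right sides sum to (-1) + 1 + 1 = 1. So 0 ≥ 1, which is false.

Unsatisfiable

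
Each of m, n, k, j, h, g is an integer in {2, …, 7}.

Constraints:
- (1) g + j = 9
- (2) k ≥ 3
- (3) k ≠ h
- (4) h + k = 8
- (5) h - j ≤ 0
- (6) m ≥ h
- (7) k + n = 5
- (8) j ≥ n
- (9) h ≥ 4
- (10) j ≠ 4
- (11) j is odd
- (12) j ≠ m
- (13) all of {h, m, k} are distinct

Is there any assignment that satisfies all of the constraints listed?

Try m = 6, n = 2, k = 3, j = 5, h = 5, g = 4.
Check constraint 1: g + j = 9; constraint 4: h + k = 8; constraint 5: h - j = 0. The remaining constraints are straightforward to verify.

Satisfiable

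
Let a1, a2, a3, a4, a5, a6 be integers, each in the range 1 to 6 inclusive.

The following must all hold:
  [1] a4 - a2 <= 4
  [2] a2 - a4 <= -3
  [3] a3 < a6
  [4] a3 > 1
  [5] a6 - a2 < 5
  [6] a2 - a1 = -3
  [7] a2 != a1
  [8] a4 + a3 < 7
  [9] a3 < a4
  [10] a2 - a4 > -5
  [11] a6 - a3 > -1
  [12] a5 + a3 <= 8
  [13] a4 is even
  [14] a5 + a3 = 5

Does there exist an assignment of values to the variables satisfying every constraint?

One satisfying assignment is a1 = 4, a2 = 1, a3 = 2, a4 = 4, a5 = 3, a6 = 3.
For the less obvious constraints — constraint 1: a4 - a2 = 3; constraint 2: a2 - a4 = -3 — and the others hold by inspection.

Satisfiable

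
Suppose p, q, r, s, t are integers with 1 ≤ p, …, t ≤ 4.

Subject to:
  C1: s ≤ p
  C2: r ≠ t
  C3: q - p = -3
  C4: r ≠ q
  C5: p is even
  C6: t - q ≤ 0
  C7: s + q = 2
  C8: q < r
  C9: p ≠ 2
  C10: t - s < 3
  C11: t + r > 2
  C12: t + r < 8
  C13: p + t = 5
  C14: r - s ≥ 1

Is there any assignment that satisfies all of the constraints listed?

The assignment p = 4, q = 1, r = 4, s = 1, t = 1 works:
  constraint 3 holds since q - p = -3.
  constraint 6 holds since t - q = 0.
The rest check out directly.

Satisfiable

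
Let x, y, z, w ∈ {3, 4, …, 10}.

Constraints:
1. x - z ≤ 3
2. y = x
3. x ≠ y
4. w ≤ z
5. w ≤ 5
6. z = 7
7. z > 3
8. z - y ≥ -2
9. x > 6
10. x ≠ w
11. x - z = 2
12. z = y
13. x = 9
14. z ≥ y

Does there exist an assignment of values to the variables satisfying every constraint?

Unsatisfiable

Constraint 6 fixes z = 7 and constraint 13 fixes x = 9. Constraints 2 and 12 give z = y = x, so z = x. But 7 ≠ 9 — contradiction.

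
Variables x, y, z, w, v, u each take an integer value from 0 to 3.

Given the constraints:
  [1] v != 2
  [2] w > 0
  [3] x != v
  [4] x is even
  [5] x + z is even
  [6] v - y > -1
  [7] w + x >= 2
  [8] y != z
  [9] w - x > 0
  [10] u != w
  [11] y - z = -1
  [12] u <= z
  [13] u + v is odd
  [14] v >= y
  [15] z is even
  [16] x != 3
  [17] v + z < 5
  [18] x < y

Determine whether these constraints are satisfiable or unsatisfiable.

One satisfying assignment is x = 0, y = 1, z = 2, w = 3, v = 1, u = 0.
For the less obvious constraints — constraint 6: v - y = 0; constraint 7: w + x = 3; constraint 9: w - x = 3 — and the others hold by inspection.

Satisfiable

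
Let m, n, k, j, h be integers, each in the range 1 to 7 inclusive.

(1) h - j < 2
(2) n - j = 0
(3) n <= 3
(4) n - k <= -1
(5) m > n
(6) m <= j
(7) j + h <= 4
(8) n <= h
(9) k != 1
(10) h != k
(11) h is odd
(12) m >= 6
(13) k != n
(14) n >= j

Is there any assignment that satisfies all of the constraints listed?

From constraints 6 and 12: j ≥ m and m ≥ 6, so j ≥ 6. From constraints 3 and 14: j ≤ n and n ≤ 3, so j ≤ 3. But 3 < 6, so no value of j works.

Unsatisfiable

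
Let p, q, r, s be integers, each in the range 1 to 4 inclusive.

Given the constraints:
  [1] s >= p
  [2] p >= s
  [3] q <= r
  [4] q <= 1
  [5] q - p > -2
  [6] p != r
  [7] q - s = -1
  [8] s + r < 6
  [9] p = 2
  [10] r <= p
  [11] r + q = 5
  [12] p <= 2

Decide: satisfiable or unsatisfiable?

Unsatisfiable

From constraints 10 and 12: r ≤ p ≤ 2. From constraint 4: q ≤ 1. Hence r + q ≤ 3. But constraint 11 requires r + q = 5, and 5 > 3. Contradiction.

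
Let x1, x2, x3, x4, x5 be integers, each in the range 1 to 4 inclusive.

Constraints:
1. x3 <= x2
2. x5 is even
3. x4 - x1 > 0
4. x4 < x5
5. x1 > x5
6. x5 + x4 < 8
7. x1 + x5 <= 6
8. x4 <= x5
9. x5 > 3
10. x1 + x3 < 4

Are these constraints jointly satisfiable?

Unsatisfiable

Constraints 3, 4, and 5 give x4 < x5, x5 < x1, x1 < x4. Chaining: x4 < x5 < x1 < x4, which forces x4 < x4 — impossible.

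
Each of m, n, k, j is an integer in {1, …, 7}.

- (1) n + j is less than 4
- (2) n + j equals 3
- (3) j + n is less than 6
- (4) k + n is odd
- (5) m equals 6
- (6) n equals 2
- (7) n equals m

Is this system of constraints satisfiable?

Unsatisfiable

Constraint 6 fixes n = 2 and constraint 5 fixes m = 6, but constraint 7 requires n = m. Since 2 ≠ 6, contradiction.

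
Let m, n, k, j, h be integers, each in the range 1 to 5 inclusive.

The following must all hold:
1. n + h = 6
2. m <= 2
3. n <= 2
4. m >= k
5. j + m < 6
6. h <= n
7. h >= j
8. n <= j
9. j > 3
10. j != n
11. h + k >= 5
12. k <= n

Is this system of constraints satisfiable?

Unsatisfiable

From constraints 3 and 6: h ≤ n ≤ 2. From constraints 2 and 4: k ≤ m ≤ 2. Hence h + k ≤ 4. But constraint 11 requires h + k ≥ 5, and 5 > 4. Contradiction.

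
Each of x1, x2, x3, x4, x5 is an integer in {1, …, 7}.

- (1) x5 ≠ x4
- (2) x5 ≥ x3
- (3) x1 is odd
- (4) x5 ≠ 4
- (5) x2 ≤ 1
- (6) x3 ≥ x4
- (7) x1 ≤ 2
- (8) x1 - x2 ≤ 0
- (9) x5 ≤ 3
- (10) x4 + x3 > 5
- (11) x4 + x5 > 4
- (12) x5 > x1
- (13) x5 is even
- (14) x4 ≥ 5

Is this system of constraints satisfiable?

Unsatisfiable

From constraints 6 and 14: x3 ≥ x4 and x4 ≥ 5, so x3 ≥ 5. From constraints 2 and 9: x3 ≤ x5 and x5 ≤ 3, so x3 ≤ 3. But 3 < 5, so no value of x3 works.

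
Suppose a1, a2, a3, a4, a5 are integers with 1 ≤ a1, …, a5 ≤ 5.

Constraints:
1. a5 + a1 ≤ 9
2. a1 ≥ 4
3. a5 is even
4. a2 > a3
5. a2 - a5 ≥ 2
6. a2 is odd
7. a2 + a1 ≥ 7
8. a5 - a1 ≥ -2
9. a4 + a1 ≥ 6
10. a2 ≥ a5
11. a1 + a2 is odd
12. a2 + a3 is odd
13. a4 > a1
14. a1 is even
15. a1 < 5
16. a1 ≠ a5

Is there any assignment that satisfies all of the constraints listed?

Take a1 = 4, a2 = 5, a3 = 4, a4 = 5, a5 = 2. Then constraint 1: a5 + a1 = 6; constraint 5: a2 - a5 = 3; constraint 7: a2 + a1 = 9, and every other listed constraint is also met.

Satisfiable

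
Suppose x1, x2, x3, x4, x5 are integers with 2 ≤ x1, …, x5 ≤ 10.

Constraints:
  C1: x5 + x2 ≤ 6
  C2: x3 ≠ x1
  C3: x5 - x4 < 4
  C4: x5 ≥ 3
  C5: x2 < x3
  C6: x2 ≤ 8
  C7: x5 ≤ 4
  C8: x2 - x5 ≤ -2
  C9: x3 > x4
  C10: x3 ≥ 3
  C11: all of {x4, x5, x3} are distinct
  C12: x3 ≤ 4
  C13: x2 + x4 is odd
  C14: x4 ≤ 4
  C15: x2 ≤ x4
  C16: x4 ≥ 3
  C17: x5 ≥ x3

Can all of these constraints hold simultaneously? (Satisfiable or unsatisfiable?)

Unsatisfiable

Constraints 4, 7, 10, 12, 14, and 16 confine each of x4, x5, x3 to the 2 values {3, 4}.
Constraint 11 requires all 3 of them to be distinct, but only 2 values are available — impossible by the pigeonhole principle.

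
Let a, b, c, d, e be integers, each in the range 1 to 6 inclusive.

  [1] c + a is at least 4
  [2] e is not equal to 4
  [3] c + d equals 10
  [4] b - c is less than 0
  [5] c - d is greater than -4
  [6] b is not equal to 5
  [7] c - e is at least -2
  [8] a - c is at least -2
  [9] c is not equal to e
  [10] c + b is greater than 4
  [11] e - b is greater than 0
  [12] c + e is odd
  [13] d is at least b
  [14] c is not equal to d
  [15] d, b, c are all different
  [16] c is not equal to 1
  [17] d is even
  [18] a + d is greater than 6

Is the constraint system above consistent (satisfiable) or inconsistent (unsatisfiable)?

Setting (a, b, c, d, e) = (2, 3, 4, 6, 5) satisfies everything: constraint 1: c + a = 6; constraint 3: c + d = 10; constraint 4: b - c = -1, and the others follow.

Satisfiable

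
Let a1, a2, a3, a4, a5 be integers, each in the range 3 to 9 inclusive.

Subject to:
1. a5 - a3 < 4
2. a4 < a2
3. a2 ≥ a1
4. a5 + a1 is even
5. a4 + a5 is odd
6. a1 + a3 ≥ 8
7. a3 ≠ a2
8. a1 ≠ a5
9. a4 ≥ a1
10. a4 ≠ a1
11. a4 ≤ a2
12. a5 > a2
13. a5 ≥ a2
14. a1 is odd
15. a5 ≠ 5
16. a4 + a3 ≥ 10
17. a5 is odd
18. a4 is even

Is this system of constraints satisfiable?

The assignment a1 = 3, a2 = 8, a3 = 6, a4 = 6, a5 = 9 works:
  constraint 1 holds since a5 - a3 = 3.
  constraint 6 holds since a1 + a3 = 9.
The rest check out directly.

Satisfiable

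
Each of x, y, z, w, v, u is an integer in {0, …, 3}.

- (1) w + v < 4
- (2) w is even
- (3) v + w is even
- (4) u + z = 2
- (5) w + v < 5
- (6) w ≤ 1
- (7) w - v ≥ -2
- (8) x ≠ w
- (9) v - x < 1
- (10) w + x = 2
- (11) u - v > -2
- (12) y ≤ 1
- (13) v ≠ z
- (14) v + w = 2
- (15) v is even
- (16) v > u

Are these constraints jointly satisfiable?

Setting (x, y, z, w, v, u) = (2, 0, 1, 0, 2, 1) satisfies everything: constraint 1: w + v = 2; constraint 4: u + z = 2, and the others follow.

Satisfiable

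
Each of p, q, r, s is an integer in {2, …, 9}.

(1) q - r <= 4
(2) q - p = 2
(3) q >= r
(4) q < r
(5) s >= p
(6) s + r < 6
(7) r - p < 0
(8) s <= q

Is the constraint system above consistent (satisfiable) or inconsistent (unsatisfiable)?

Unsatisfiable

Constraints 4, 5, 7, and 8 give s ≤ q, q < r, r < p, p ≤ s. Chaining: s ≤ q < r < p ≤ s, which forces s < s — impossible.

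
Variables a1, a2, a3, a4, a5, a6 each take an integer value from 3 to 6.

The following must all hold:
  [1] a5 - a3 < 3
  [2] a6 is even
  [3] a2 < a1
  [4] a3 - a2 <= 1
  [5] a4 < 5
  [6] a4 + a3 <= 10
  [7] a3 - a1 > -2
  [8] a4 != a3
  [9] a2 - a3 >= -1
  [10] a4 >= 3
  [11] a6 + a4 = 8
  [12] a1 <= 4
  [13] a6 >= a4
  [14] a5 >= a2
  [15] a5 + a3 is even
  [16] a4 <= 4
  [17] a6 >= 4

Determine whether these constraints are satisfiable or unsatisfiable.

Try a1 = 4, a2 = 3, a3 = 3, a4 = 4, a5 = 3, a6 = 4.
Check constraint 1: a5 - a3 = 0; constraint 4: a3 - a2 = 0; constraint 6: a4 + a3 = 7. The remaining constraints are straightforward to verify.

Satisfiable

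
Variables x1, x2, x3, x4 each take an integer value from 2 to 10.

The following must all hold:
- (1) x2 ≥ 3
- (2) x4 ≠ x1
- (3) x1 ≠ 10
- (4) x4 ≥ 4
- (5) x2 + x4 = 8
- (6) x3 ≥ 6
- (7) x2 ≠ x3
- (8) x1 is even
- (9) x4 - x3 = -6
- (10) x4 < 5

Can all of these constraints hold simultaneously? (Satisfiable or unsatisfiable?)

Satisfiable

Try x1 = 8, x2 = 4, x3 = 10, x4 = 4.
Check constraint 5: x2 + x4 = 8; constraint 9: x4 - x3 = -6. The remaining constraints are straightforward to verify.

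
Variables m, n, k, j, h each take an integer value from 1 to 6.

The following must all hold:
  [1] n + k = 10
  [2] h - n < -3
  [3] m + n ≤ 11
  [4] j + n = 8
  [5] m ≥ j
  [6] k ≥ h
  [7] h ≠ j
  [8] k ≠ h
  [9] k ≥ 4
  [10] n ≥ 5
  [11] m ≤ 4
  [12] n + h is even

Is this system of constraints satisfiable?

Satisfiable

Take m = 3, n = 5, k = 5, j = 3, h = 1. Then constraint 1: n + k = 10; constraint 2: h - n = -4, and every other listed constraint is also met.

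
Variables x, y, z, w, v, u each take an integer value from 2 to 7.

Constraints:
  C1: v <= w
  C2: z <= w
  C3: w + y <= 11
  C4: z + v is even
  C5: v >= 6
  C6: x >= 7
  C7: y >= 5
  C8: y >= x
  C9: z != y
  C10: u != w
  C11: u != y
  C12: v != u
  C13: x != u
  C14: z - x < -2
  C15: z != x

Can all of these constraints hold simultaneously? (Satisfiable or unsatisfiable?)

Unsatisfiable

From constraints 1 and 5: w ≥ v ≥ 6. From constraints 6 and 8: y ≥ x ≥ 7. Hence w + y ≥ 13. But constraint 3 requires w + y ≤ 11, and 11 < 13. Contradiction.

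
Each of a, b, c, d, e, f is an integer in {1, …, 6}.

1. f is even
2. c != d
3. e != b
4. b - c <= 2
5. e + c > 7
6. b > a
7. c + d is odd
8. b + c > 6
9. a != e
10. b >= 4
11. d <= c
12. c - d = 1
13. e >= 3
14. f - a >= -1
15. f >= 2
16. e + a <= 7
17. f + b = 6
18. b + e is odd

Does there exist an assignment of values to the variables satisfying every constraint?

Satisfiable

The assignment a = 2, b = 4, c = 3, d = 2, e = 5, f = 2 works:
  constraint 4 holds since b - c = 1.
  constraint 5 holds since e + c = 8.
The rest check out directly.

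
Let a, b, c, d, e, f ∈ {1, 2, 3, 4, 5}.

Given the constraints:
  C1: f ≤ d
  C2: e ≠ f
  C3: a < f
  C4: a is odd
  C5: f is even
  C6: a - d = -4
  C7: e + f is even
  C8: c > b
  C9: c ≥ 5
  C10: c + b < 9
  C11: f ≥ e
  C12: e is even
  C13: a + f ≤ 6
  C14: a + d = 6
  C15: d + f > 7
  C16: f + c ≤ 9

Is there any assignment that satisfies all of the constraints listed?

Take a = 1, b = 2, c = 5, d = 5, e = 2, f = 4. Then constraint 6: a - d = -4; constraint 10: c + b = 7, and every other listed constraint is also met.

Satisfiable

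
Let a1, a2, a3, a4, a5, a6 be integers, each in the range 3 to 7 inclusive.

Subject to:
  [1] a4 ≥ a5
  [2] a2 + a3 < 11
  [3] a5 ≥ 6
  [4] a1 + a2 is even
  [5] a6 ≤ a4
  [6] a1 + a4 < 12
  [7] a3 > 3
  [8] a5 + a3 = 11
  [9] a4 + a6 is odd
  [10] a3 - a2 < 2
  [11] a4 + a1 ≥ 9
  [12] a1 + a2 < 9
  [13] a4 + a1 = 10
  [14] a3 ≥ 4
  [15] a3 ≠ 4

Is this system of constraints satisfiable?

Satisfiable

Setting (a1, a2, a3, a4, a5, a6) = (3, 5, 5, 7, 6, 4) satisfies everything: constraint 2: a2 + a3 = 10; constraint 6: a1 + a4 = 10, and the others follow.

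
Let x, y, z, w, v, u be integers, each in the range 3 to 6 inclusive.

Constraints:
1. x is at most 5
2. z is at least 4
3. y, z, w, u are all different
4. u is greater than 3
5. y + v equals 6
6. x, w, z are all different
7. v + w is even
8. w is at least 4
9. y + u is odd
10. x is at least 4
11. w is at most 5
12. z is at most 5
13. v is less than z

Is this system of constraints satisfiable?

Constraints 1, 2, 8, 10, 11, and 12 confine each of x, w, z to the 2 values {4, 5}.
Constraint 6 requires all 3 of them to be distinct, but only 2 values are available — impossible by the pigeonhole principle.

Unsatisfiable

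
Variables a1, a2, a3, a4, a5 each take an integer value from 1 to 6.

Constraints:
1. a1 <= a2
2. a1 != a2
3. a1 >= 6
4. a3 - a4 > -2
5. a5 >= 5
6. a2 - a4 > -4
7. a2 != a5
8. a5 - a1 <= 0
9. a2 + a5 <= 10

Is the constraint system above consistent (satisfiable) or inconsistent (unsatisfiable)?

From constraints 1 and 3: a2 ≥ a1 ≥ 6. From constraint 5: a5 ≥ 5. Hence a2 + a5 ≥ 11. But constraint 9 requires a2 + a5 ≤ 10, and 10 < 11. Contradiction.

Unsatisfiable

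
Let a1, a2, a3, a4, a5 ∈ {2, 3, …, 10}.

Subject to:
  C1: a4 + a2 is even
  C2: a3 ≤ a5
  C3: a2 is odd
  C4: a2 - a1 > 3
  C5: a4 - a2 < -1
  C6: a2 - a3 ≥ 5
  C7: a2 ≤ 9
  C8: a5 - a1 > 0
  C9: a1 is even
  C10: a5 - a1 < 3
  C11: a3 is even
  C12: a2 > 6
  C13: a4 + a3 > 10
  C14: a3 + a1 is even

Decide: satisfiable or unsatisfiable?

Satisfiable

One satisfying assignment is a1 = 4, a2 = 9, a3 = 4, a4 = 7, a5 = 6.
For the less obvious constraints — constraint 4: a2 - a1 = 5; constraint 5: a4 - a2 = -2 — and the others hold by inspection.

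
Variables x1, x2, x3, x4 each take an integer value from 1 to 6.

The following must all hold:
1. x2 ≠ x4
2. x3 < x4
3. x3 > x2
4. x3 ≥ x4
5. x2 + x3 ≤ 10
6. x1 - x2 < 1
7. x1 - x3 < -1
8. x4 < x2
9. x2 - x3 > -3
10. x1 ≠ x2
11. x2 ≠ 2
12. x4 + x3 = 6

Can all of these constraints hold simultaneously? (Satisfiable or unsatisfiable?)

Unsatisfiable

Constraints 2, 3, and 8 give x3 < x4, x4 < x2, x2 < x3. Chaining: x3 < x4 < x2 < x3, which forces x3 < x3 — impossible.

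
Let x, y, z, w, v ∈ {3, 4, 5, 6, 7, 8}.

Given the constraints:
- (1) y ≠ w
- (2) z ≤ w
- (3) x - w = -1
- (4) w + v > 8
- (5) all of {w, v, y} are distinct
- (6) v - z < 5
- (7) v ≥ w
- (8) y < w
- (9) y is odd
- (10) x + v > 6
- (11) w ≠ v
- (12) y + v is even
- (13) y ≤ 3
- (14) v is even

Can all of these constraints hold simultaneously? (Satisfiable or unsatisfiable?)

Unsatisfiable

Constraint 9 makes y odd and constraint 14 makes v even, so y + v must be odd. Constraint 12 says y + v is even — contradiction.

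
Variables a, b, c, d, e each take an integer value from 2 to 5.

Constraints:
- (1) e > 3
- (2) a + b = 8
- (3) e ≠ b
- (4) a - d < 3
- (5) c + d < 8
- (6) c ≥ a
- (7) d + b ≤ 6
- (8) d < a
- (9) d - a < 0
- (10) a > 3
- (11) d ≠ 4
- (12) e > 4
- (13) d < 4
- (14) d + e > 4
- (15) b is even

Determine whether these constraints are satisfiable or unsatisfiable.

Setting (a, b, c, d, e) = (4, 4, 5, 2, 5) satisfies everything: constraint 2: a + b = 8; constraint 4: a - d = 2; constraint 5: c + d = 7, and the others follow.

Satisfiable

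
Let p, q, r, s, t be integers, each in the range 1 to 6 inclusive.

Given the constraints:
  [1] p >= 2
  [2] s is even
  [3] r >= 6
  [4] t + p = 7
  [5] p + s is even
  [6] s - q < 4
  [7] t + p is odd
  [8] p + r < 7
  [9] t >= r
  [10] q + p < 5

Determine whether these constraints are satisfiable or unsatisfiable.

From constraints 3 and 9: t ≥ r ≥ 6. From constraint 1: p ≥ 2. Hence t + p ≥ 8. But constraint 4 requires t + p = 7, and 7 < 8. Contradiction.

Unsatisfiable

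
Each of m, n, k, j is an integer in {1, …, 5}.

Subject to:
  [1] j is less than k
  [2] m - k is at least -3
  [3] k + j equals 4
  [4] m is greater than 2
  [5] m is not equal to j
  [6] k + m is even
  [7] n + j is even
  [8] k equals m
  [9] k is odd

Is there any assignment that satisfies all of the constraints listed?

Satisfiable

The assignment m = 3, n = 5, k = 3, j = 1 works:
  constraint 2 holds since m - k = 0.
  constraint 3 holds since k + j = 4.
The rest check out directly.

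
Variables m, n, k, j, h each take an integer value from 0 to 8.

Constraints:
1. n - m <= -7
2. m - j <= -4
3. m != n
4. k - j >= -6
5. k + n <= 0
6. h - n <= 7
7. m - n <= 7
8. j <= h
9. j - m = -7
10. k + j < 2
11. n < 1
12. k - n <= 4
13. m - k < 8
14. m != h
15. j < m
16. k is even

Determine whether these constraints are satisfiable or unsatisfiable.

Constraints 1, 2, 4, and 12 give m − n ≥ 7, n − k ≥ -4, k − j ≥ -6, j − m ≥ 4.
Adding all 4 inequalities: the left sides telescope to 0, and the right sides sum to 7 + (-4) + (-6) + 4 = 1. So 0 ≥ 1, which is false.

Unsatisfiable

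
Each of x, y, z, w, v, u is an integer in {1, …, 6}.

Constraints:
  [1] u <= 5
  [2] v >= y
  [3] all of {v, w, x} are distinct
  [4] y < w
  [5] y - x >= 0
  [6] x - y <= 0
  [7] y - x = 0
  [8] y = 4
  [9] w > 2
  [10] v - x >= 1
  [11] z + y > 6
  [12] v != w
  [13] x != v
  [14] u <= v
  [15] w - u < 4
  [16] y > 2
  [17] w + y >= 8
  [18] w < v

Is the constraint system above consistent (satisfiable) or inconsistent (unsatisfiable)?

Take x = 4, y = 4, z = 3, w = 5, v = 6, u = 4. Then constraint 5: y - x = 0; constraint 6: x - y = 0, and every other listed constraint is also met.

Satisfiable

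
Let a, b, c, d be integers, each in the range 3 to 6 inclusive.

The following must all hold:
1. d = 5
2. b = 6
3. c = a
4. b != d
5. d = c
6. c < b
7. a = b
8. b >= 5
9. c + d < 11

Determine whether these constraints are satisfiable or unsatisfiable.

Constraint 1 fixes d = 5 and constraint 2 fixes b = 6. Constraints 3, 5, and 7 give d = c = a = b, so d = b. But 5 ≠ 6 — contradiction.

Unsatisfiable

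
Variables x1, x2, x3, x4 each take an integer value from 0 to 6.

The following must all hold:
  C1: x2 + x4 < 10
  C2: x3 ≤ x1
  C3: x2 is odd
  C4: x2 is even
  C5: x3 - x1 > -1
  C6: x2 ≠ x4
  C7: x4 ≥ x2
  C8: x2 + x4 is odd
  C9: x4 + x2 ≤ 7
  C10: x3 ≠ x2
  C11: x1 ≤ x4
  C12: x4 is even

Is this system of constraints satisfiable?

Constraint 4 makes x2 even and constraint 12 makes x4 even, so x2 + x4 must be even. Constraint 8 says x2 + x4 is odd — contradiction.

Unsatisfiable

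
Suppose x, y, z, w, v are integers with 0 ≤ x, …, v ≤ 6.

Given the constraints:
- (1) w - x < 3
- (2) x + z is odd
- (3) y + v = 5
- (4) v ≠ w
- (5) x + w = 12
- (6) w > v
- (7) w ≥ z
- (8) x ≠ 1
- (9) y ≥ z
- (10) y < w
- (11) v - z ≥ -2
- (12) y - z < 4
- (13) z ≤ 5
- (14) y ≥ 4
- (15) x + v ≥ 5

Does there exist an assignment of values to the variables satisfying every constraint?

Setting (x, y, z, w, v) = (6, 4, 1, 6, 1) satisfies everything: constraint 1: w - x = 0; constraint 3: y + v = 5; constraint 5: x + w = 12, and the others follow.

Satisfiable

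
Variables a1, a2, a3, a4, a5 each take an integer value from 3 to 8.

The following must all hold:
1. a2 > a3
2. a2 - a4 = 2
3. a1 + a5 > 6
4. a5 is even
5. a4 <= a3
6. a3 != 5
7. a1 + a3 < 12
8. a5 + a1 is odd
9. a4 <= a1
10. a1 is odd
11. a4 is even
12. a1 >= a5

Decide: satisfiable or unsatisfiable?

Satisfiable

One satisfying assignment is a1 = 5, a2 = 6, a3 = 4, a4 = 4, a5 = 4.
For the less obvious constraints — constraint 2: a2 - a4 = 2; constraint 3: a1 + a5 = 9 — and the others hold by inspection.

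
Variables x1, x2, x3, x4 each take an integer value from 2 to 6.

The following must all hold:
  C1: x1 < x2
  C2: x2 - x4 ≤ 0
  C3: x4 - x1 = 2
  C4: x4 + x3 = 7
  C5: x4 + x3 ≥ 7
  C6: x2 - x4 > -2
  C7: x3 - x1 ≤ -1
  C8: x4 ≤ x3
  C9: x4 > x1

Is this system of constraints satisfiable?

Constraints 1, 2, 7, and 8 give x1 < x2, x2 ≤ x4, x4 ≤ x3, x3 < x1. Chaining: x1 < x2 ≤ x4 ≤ x3 < x1, which forces x1 < x1 — impossible.

Unsatisfiable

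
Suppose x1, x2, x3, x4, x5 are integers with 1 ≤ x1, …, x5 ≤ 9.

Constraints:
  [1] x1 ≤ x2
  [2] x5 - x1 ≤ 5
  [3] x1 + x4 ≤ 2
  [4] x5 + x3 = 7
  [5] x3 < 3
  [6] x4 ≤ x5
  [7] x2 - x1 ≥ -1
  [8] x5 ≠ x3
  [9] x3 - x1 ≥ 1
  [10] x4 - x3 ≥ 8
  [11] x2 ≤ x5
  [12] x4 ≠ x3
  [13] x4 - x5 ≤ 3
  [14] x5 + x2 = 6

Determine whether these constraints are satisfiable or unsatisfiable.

Constraints 2, 9, 10, and 13 give x3 − x1 ≥ 1, x1 − x5 ≥ -5, x5 − x4 ≥ -3, x4 − x3 ≥ 8.
Adding all 4 inequalities: the left sides telescope to 0, and the right sides sum to 1 + (-5) + (-3) + 8 = 1. So 0 ≥ 1, which is false.

Unsatisfiable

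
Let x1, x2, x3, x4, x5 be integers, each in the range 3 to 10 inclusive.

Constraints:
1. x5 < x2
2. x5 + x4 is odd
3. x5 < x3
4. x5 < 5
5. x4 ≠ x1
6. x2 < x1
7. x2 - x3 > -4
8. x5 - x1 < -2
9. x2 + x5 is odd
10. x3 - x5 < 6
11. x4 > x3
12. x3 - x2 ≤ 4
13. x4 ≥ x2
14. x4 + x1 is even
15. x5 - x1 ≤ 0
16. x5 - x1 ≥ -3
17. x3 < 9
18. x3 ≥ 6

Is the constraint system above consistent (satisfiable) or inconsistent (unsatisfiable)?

Satisfiable

Take x1 = 6, x2 = 4, x3 = 7, x4 = 8, x5 = 3. Then constraint 7: x2 - x3 = -3; constraint 8: x5 - x1 = -3, and every other listed constraint is also met.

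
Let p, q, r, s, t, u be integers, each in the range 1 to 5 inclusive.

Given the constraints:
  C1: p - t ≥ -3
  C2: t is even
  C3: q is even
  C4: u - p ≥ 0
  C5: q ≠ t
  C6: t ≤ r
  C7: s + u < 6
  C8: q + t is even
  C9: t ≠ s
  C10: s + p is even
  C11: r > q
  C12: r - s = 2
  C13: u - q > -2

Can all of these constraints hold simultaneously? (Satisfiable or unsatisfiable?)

The assignment p = 1, q = 2, r = 5, s = 3, t = 4, u = 1 works:
  constraint 1 holds since p - t = -3.
  constraint 4 holds since u - p = 0.
  constraint 7 holds since s + u = 4.
The rest check out directly.

Satisfiable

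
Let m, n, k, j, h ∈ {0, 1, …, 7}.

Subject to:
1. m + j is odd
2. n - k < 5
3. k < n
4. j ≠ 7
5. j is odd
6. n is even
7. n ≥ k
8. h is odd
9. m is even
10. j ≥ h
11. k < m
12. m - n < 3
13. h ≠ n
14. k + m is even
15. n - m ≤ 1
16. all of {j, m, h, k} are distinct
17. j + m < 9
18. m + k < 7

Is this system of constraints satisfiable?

Satisfiable

One satisfying assignment is m = 4, n = 4, k = 2, j = 3, h = 1.
For the less obvious constraints — constraint 2: n - k = 2; constraint 12: m - n = 0 — and the others hold by inspection.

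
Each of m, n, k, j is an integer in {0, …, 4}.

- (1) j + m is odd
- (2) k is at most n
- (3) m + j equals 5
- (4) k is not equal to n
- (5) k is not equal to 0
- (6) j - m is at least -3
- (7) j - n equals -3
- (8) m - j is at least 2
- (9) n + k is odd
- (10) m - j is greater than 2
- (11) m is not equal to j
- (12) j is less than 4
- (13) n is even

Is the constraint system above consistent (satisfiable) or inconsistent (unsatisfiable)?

Satisfiable

Take m = 4, n = 4, k = 3, j = 1. Then constraint 3: m + j = 5; constraint 6: j - m = -3, and every other listed constraint is also met.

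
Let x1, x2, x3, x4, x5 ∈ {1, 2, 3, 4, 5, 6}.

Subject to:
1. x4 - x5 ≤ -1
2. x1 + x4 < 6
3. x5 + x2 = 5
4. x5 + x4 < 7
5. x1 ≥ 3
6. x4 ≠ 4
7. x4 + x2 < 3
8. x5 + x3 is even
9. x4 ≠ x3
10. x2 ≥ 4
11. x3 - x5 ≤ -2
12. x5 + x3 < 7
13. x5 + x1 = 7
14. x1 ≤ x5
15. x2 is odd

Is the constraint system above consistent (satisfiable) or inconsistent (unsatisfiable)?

Unsatisfiable

From constraints 5 and 14: x5 ≥ x1 ≥ 3. From constraint 10: x2 ≥ 4. Hence x5 + x2 ≥ 7. But constraint 3 requires x5 + x2 = 5, and 5 < 7. Contradiction.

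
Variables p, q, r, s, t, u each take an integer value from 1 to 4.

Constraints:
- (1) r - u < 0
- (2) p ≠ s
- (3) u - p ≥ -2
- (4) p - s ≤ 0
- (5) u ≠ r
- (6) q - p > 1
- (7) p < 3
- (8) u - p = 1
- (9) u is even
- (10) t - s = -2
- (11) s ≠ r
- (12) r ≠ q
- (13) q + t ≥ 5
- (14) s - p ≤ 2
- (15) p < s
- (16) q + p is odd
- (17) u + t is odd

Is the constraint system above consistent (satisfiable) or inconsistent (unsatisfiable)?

Satisfiable

The assignment p = 1, q = 4, r = 1, s = 3, t = 1, u = 2 works:
  constraint 1 holds since r - u = -1.
  constraint 3 holds since u - p = 1.
The rest check out directly.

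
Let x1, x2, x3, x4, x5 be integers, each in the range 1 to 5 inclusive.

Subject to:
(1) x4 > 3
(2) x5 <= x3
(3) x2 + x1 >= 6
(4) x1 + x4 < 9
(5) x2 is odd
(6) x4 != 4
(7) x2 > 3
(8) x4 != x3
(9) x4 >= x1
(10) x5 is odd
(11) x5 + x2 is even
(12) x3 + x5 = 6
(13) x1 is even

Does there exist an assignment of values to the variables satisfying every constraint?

Satisfiable

Try x1 = 2, x2 = 5, x3 = 3, x4 = 5, x5 = 3.
Check constraint 3: x2 + x1 = 7; constraint 4: x1 + x4 = 7; constraint 12: x3 + x5 = 6. The remaining constraints are straightforward to verify.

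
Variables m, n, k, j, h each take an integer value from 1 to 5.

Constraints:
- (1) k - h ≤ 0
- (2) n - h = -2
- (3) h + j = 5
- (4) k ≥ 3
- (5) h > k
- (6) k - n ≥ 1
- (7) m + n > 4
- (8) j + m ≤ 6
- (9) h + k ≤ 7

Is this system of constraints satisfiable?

Satisfiable

Try m = 3, n = 2, k = 3, j = 1, h = 4.
Check constraint 1: k - h = -1; constraint 2: n - h = -2; constraint 3: h + j = 5. The remaining constraints are straightforward to verify.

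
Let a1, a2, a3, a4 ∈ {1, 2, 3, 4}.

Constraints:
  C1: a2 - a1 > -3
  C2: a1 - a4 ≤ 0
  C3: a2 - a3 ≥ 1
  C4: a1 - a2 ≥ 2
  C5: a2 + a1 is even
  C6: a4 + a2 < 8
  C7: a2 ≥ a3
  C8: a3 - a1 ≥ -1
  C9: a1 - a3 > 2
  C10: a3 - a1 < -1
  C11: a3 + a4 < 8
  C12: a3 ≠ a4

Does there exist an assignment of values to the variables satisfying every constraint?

Unsatisfiable

Constraints 3, 4, and 8 give a2 − a3 ≥ 1, a3 − a1 ≥ -1, a1 − a2 ≥ 2.
Adding all 3 inequalities: the left sides telescope to 0, and the right sides sum to 1 + (-1) + 2 = 2. So 0 ≥ 2, which is false.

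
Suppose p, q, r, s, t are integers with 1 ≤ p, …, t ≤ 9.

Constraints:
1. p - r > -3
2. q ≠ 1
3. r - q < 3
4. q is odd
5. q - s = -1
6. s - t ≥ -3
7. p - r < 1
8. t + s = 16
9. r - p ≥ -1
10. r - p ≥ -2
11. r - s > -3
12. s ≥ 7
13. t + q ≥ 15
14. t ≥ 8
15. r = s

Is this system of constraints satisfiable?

The assignment p = 8, q = 7, r = 8, s = 8, t = 8 works:
  constraint 1 holds since p - r = 0.
  constraint 3 holds since r - q = 1.
  constraint 5 holds since q - s = -1.
The rest check out directly.

Satisfiable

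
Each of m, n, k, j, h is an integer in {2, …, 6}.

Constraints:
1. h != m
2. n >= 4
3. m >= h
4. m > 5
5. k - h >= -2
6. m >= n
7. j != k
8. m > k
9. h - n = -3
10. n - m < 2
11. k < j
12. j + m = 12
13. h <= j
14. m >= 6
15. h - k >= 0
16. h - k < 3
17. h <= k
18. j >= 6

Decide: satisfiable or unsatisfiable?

Take m = 6, n = 5, k = 2, j = 6, h = 2. Then constraint 5: k - h = 0; constraint 9: h - n = -3; constraint 10: n - m = -1, and every other listed constraint is also met.

Satisfiable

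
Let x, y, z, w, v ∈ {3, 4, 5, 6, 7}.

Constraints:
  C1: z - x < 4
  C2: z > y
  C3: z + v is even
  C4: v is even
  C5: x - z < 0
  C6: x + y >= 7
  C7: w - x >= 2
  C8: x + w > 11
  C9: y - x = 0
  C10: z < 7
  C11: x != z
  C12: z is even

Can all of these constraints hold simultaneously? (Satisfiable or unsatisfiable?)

Satisfiable

Take x = 5, y = 5, z = 6, w = 7, v = 4. Then constraint 1: z - x = 1; constraint 5: x - z = -1, and every other listed constraint is also met.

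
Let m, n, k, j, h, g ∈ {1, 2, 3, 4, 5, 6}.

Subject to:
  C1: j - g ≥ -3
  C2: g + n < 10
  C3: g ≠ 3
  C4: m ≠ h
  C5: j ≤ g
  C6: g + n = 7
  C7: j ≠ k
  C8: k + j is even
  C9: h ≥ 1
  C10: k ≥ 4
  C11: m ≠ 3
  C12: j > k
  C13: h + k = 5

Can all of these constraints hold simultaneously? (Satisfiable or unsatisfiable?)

Satisfiable

One satisfying assignment is m = 6, n = 1, k = 4, j = 6, h = 1, g = 6.
For the less obvious constraints — constraint 1: j - g = 0; constraint 2: g + n = 7 — and the others hold by inspection.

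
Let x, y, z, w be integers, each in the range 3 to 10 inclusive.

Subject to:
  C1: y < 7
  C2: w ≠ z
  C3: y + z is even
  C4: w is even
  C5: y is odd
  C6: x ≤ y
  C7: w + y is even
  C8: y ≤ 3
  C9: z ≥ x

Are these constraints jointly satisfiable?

Constraint 4 makes w even and constraint 5 makes y odd, so w + y must be odd. Constraint 7 says w + y is even — contradiction.

Unsatisfiable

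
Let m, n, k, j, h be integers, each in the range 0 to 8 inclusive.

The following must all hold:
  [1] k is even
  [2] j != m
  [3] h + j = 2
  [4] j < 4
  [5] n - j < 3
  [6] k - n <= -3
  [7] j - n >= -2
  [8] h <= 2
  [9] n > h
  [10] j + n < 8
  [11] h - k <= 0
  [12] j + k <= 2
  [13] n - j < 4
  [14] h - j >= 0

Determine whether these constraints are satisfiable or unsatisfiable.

Unsatisfiable

Constraints 6, 7, 11, and 14 give k − h ≥ 0, h − j ≥ 0, j − n ≥ -2, n − k ≥ 3.
Adding all 4 inequalities: the left sides telescope to 0, and the right sides sum to 0 + 0 + (-2) + 3 = 1. So 0 ≥ 1, which is false.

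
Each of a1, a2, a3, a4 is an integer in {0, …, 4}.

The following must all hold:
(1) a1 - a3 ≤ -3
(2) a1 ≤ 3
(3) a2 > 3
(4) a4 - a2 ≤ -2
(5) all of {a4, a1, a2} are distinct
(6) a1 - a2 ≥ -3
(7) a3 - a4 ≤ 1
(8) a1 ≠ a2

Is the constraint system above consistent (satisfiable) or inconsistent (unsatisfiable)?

Unsatisfiable

Constraints 1, 4, 6, and 7 give a2 − a4 ≥ 2, a4 − a3 ≥ -1, a3 − a1 ≥ 3, a1 − a2 ≥ -3.
Adding all 4 inequalities: the left sides telescope to 0, and the right sides sum to 2 + (-1) + 3 + (-3) = 1. So 0 ≥ 1, which is false.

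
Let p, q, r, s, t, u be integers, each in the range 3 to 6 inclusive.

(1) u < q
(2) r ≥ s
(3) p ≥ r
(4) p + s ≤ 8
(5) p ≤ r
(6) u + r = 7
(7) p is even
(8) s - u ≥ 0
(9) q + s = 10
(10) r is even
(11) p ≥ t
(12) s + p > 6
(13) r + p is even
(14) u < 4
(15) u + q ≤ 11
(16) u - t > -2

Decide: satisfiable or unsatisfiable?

Satisfiable

One satisfying assignment is p = 4, q = 6, r = 4, s = 4, t = 3, u = 3.
For the less obvious constraints — constraint 4: p + s = 8; constraint 6: u + r = 7; constraint 8: s - u = 1 — and the others hold by inspection.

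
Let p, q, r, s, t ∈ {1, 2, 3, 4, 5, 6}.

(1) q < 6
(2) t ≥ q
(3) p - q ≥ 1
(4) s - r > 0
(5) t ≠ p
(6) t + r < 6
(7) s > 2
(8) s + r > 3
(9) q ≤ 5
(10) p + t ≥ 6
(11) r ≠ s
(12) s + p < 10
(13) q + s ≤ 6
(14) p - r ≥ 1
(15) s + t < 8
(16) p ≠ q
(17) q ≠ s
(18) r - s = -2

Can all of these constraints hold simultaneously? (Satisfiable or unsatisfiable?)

Take p = 5, q = 2, r = 1, s = 3, t = 4. Then constraint 3: p - q = 3; constraint 4: s - r = 2; constraint 6: t + r = 5, and every other listed constraint is also met.

Satisfiable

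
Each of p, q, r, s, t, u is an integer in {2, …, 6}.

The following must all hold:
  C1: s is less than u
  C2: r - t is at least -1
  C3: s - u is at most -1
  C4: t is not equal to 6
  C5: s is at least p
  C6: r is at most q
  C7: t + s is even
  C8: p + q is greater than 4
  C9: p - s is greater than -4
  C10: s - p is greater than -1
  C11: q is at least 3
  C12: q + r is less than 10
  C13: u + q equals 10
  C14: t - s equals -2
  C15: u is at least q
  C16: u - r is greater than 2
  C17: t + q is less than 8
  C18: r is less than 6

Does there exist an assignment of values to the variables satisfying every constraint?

Satisfiable

One satisfying assignment is p = 2, q = 4, r = 3, s = 4, t = 2, u = 6.
For the less obvious constraints — constraint 2: r - t = 1; constraint 3: s - u = -2; constraint 8: p + q = 6 — and the others hold by inspection.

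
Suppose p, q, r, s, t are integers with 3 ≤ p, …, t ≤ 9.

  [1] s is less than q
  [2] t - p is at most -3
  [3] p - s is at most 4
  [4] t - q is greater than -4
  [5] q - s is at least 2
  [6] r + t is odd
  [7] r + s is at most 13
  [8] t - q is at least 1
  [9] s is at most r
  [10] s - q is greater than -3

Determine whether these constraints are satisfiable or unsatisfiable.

Constraints 2, 3, 5, and 8 give p − t ≥ 3, t − q ≥ 1, q − s ≥ 2, s − p ≥ -4.
Adding all 4 inequalities: the left sides telescope to 0, and the right sides sum to 3 + 1 + 2 + (-4) = 2. So 0 ≥ 2, which is false.

Unsatisfiable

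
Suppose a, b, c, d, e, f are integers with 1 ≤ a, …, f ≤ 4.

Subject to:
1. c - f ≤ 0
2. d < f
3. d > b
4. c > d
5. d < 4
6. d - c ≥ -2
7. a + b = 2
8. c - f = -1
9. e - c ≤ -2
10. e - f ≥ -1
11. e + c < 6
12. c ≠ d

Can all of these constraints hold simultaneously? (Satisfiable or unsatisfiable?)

Unsatisfiable

Constraints 1, 9, and 10 give f − c ≥ 0, c − e ≥ 2, e − f ≥ -1.
Adding all 3 inequalities: the left sides telescope to 0, and the right sides sum to 0 + 2 + (-1) = 1. So 0 ≥ 1, which is false.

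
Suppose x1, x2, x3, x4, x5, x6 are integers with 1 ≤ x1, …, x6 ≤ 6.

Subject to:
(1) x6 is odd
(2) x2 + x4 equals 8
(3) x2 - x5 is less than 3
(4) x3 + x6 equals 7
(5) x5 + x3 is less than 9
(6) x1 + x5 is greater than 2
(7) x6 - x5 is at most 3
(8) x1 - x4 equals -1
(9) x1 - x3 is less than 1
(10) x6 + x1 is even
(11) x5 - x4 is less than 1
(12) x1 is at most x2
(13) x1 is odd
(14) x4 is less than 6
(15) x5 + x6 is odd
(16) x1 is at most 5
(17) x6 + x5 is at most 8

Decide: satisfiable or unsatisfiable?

Try x1 = 3, x2 = 4, x3 = 4, x4 = 4, x5 = 2, x6 = 3.
Check constraint 2: x2 + x4 = 8; constraint 3: x2 - x5 = 2; constraint 4: x3 + x6 = 7. The remaining constraints are straightforward to verify.

Satisfiable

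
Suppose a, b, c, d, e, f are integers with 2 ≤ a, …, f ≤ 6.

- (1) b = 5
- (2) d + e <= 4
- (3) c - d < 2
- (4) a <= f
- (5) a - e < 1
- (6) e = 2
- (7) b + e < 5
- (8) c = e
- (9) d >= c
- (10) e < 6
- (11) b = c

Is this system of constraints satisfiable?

Unsatisfiable

Constraint 1 fixes b = 5 and constraint 6 fixes e = 2. Constraints 8 and 11 give b = c = e, so b = e. But 5 ≠ 2 — contradiction.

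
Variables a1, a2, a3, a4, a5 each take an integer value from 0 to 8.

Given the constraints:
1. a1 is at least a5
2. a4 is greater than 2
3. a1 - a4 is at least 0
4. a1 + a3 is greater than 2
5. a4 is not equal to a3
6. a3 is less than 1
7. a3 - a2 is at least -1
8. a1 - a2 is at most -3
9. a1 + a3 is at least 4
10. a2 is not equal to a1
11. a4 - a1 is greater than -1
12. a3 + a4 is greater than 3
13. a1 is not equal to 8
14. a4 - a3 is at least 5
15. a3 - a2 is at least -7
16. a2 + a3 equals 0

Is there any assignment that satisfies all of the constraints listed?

Unsatisfiable

Constraints 3, 8, 14, and 15 give a3 − a2 ≥ -7, a2 − a1 ≥ 3, a1 − a4 ≥ 0, a4 − a3 ≥ 5.
Adding all 4 inequalities: the left sides telescope to 0, and the right sides sum to (-7) + 3 + 0 + 5 = 1. So 0 ≥ 1, which is false.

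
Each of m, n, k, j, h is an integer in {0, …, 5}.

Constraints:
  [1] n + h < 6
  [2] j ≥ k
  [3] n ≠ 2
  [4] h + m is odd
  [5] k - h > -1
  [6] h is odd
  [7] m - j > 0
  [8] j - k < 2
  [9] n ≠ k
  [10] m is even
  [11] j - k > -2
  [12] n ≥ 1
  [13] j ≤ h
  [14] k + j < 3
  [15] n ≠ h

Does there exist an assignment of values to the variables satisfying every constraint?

Satisfiable

Setting (m, n, k, j, h) = (4, 4, 1, 1, 1) satisfies everything: constraint 1: n + h = 5; constraint 5: k - h = 0; constraint 7: m - j = 3, and the others follow.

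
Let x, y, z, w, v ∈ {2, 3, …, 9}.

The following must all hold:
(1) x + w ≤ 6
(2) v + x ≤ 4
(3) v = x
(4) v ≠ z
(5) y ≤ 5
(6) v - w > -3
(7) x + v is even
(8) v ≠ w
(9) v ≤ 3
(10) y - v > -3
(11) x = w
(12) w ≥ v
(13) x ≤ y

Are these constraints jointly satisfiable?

From constraints 3 and 11, v = x = w, so v = w. But constraint 8 says v ≠ w. Contradiction.

Unsatisfiable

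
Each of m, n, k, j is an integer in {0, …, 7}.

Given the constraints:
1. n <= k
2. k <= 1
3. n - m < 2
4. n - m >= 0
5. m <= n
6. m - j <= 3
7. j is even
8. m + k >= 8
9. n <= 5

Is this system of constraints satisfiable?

From constraints 5 and 9: m ≤ n ≤ 5. From constraint 2: k ≤ 1. Hence m + k ≤ 6. But constraint 8 requires m + k ≥ 8, and 8 > 6. Contradiction.

Unsatisfiable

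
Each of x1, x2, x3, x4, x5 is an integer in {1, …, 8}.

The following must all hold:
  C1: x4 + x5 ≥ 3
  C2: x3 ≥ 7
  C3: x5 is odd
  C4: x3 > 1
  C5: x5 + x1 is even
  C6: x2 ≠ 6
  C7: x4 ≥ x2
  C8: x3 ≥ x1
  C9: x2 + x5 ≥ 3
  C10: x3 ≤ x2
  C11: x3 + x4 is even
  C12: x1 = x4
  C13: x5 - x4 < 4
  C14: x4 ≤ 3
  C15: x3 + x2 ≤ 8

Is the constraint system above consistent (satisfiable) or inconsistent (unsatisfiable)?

From constraints 2 and 10: x2 ≥ x3 and x3 ≥ 7, so x2 ≥ 7. From constraints 7 and 14: x2 ≤ x4 and x4 ≤ 3, so x2 ≤ 3. But 3 < 7, so no value of x2 works.

Unsatisfiable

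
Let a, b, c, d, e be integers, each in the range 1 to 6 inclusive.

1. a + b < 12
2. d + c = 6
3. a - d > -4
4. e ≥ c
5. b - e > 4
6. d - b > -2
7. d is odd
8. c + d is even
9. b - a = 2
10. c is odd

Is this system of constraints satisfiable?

Take a = 4, b = 6, c = 1, d = 5, e = 1. Then constraint 1: a + b = 10; constraint 2: d + c = 6; constraint 3: a - d = -1, and every other listed constraint is also met.

Satisfiable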